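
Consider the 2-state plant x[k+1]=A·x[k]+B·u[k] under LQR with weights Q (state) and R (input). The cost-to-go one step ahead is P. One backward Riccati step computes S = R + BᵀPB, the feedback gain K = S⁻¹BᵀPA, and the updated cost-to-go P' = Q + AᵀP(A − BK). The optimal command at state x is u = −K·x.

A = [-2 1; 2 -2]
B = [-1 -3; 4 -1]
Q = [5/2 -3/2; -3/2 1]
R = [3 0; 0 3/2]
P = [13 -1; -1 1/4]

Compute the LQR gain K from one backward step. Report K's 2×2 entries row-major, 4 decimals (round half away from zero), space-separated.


0.3849 -0.3125 0.5556 -0.2500

BᵀP = [-17.0000 2.0000; -38.0000 2.7500]
S = R + BᵀPB = [3 0; 0 3/2] + [25.0000 49.0000; 49.0000 111.2500] = [28.0000 49.0000; 49.0000 112.7500]
BᵀPA = [38.0000 -21.0000; 81.5000 -43.5000]
K = S⁻¹·BᵀPA = [0.3849 -0.3125; 0.5556 -0.2500]
A−BK = [0.0516 -0.0625; 1.0159 -1.0000]
AᵀP(A−BK) = [1.0952 -0.7500; -0.7500 0.5625]
P' = Q + AᵀP(A−BK) = [3.5952 -2.2500; -2.2500 1.5625]
tr(P') = 5.1577


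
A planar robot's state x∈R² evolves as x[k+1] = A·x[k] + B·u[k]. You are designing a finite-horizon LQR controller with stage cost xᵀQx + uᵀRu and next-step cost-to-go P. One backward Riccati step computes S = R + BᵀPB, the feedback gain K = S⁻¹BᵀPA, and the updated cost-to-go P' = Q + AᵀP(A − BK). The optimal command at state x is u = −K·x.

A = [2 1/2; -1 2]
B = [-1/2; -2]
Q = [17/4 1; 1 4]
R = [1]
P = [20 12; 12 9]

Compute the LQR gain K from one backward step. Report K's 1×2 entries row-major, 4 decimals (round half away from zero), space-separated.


BᵀP = [-34.0000 -24.0000]
S = R + BᵀPB = [1] + [65.0000] = [66.0000]
BᵀPA = [-44.0000 -65.0000]
K = S⁻¹·BᵀPA = [-0.6667 -0.9848]
A−BK = [1.6667 0.0076; -2.3333 0.0303]
AᵀP(A−BK) = [11.6667 0.6667; 0.6667 0.9848]
P' = Q + AᵀP(A−BK) = [15.9167 1.6667; 1.6667 4.9848]
tr(P') = 20.9015

-0.6667 -0.9848


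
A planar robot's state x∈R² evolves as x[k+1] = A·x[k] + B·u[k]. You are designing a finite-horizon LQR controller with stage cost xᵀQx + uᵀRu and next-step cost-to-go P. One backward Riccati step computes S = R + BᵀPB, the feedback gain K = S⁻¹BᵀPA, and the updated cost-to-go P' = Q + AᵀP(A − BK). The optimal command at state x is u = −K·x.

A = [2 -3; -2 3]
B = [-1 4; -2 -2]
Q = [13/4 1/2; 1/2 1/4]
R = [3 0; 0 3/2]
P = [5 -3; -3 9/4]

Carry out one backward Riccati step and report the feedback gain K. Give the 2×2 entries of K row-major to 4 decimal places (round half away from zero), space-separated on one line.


BᵀP = [1.0000 -1.5000; 26.0000 -16.5000]
S = R + BᵀPB = [3 0; 0 3/2] + [2.0000 7.0000; 7.0000 137.0000] = [5.0000 7.0000; 7.0000 138.5000]
BᵀPA = [5.0000 -7.5000; 85.0000 -127.5000]
K = S⁻¹·BᵀPA = [0.1515 -0.2273; 0.6061 -0.9091]
A−BK = [-0.2727 0.4091; -0.4848 0.7273]
AᵀP(A−BK) = [0.7273 -1.0909; -1.0909 1.6364]
P' = Q + AᵀP(A−BK) = [3.9773 -0.5909; -0.5909 1.8864]
tr(P') = 5.8636

0.1515 -0.2273 0.6061 -0.9091


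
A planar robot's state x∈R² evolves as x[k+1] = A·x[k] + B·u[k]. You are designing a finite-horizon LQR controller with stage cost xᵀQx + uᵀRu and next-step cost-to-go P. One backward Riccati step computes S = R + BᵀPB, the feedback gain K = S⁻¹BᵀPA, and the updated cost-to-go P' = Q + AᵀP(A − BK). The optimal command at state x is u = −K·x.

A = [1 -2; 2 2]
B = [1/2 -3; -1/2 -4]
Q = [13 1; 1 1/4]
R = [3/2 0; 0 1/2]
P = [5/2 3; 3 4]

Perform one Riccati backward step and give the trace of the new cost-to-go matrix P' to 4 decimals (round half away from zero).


BᵀP = [-0.2500 -0.5000; -19.5000 -25.0000]
S = R + BᵀPB = [3/2 0; 0 1/2] + [0.1250 2.7500; 2.7500 158.5000] = [1.6250 2.7500; 2.7500 159.0000]
BᵀPA = [-1.2500 -0.5000; -69.5000 -11.0000]
K = S⁻¹·BᵀPA = [-0.0304 -0.1964; -0.4366 -0.0658]
A−BK = [-0.2945 -2.0992; 0.2385 1.6387]
AᵀP(A−BK) = [0.1196 0.1824; 0.1824 1.1782]
P' = Q + AᵀP(A−BK) = [13.1196 1.1824; 1.1824 1.4282]
tr(P') = 14.5478

14.5478


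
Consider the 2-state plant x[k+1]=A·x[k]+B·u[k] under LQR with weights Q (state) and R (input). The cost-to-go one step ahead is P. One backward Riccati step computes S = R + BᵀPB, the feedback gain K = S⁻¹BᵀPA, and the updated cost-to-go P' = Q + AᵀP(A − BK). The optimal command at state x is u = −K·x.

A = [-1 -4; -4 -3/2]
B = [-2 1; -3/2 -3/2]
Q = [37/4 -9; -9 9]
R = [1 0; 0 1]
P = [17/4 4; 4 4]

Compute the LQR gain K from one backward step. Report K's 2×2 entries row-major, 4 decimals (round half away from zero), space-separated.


BᵀP = [-14.5000 -14.0000; -1.7500 -2.0000]
S = R + BᵀPB = [1 0; 0 1] + [50.0000 6.5000; 6.5000 1.2500] = [51.0000 6.5000; 6.5000 2.2500]
BᵀPA = [70.5000 79.0000; 9.7500 10.0000]
K = S⁻¹·BᵀPA = [1.3138 1.5552; 0.5379 -0.0483]
A−BK = [1.0897 -0.8414; -1.2224 0.7603]
AᵀP(A−BK) = [2.3828 1.8310; 1.8310 2.6241]
P' = Q + AᵀP(A−BK) = [11.6328 -7.1690; -7.1690 11.6241]
tr(P') = 23.2569

1.3138 1.5552 0.5379 -0.0483


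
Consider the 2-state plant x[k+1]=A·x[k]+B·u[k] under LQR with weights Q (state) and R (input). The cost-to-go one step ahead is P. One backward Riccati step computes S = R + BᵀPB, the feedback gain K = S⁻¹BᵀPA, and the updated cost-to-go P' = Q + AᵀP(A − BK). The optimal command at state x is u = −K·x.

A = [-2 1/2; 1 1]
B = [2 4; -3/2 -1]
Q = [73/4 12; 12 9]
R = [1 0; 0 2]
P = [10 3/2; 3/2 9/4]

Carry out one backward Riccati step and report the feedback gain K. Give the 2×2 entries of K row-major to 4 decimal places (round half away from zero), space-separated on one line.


-0.4263 -0.6337 -0.2813 0.4481

BᵀP = [17.7500 -0.3750; 38.5000 3.7500]
S = R + BᵀPB = [1 0; 0 2] + [36.0625 71.3750; 71.3750 150.2500] = [37.0625 71.3750; 71.3750 152.2500]
BᵀPA = [-35.8750 8.5000; -73.2500 23.0000]
K = S⁻¹·BᵀPA = [-0.4263 -0.6337; -0.2813 0.4481]
A−BK = [-0.0223 -0.0252; 0.0793 0.4976]
AᵀP(A−BK) = [0.3538 0.0928; 0.0928 1.3291]
P' = Q + AᵀP(A−BK) = [18.6038 12.0928; 12.0928 10.3291]
tr(P') = 28.9329


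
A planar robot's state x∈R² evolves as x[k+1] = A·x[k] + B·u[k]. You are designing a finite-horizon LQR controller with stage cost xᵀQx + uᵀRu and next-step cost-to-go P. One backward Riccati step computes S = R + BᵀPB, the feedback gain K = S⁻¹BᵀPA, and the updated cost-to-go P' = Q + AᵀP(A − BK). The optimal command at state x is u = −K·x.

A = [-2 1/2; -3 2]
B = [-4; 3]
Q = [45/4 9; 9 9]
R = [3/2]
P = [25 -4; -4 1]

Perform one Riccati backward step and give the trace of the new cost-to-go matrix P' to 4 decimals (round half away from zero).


BᵀP = [-112.0000 19.0000]
S = R + BᵀPB = [3/2] + [505.0000] = [506.5000]
BᵀPA = [167.0000 -18.0000]
K = S⁻¹·BᵀPA = [0.3297 -0.0355]
A−BK = [-0.6811 0.3578; -3.9891 2.1066]
AᵀP(A−BK) = [5.9378 -3.0652; -3.0652 1.6103]
P' = Q + AᵀP(A−BK) = [17.1878 5.9348; 5.9348 10.6103]
tr(P') = 27.7981

27.7981


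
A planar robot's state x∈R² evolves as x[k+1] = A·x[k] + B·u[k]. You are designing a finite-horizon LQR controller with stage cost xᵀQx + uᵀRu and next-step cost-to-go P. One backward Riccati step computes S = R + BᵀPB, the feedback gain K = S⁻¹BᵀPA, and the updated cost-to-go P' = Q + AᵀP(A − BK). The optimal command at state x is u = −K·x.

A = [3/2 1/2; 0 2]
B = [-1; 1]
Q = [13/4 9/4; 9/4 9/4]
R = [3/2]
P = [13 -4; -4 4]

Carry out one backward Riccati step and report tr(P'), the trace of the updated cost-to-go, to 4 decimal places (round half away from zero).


19.3396

BᵀP = [-17.0000 8.0000]
S = R + BᵀPB = [3/2] + [25.0000] = [26.5000]
BᵀPA = [-25.5000 7.5000]
K = S⁻¹·BᵀPA = [-0.9623 0.2830]
A−BK = [0.5377 0.7830; 0.9623 1.7170]
AᵀP(A−BK) = [4.7123 4.9670; 4.9670 9.1274]
P' = Q + AᵀP(A−BK) = [7.9623 7.2170; 7.2170 11.3774]
tr(P') = 19.3396


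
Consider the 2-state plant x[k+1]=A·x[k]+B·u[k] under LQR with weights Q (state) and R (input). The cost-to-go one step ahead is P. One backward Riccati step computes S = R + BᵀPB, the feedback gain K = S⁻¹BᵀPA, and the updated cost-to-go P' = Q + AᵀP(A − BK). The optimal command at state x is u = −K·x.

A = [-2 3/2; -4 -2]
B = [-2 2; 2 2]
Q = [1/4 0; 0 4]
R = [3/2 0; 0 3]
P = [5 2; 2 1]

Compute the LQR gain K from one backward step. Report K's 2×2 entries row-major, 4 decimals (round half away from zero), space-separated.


0.1836 -0.4656 -1.1410 0.0361

BᵀP = [-6.0000 -2.0000; 14.0000 6.0000]
S = R + BᵀPB = [3/2 0; 0 3] + [8.0000 -16.0000; -16.0000 40.0000] = [9.5000 -16.0000; -16.0000 43.0000]
BᵀPA = [20.0000 -5.0000; -52.0000 9.0000]
K = S⁻¹·BᵀPA = [0.1836 -0.4656; -1.1410 0.0361]
A−BK = [0.6492 0.4967; -2.0852 -1.1410]
AᵀP(A−BK) = [4.9967 0.1869; 0.1869 0.5975]
P' = Q + AᵀP(A−BK) = [5.2467 0.1869; 0.1869 4.5975]
tr(P') = 9.8443


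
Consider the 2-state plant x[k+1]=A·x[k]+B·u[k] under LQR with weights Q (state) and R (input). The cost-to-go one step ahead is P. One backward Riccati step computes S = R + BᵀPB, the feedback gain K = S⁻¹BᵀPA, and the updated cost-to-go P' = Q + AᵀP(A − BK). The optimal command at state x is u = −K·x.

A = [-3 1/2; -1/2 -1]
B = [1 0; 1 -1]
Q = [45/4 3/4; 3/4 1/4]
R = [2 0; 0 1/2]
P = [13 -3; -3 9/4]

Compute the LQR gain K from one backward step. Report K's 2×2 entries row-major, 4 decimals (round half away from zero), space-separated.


-2.4877 0.4280 -2.1852 1.2469

BᵀP = [10.0000 -0.7500; 3.0000 -2.2500]
S = R + BᵀPB = [2 0; 0 1/2] + [9.2500 0.7500; 0.7500 2.2500] = [11.2500 0.7500; 0.7500 2.7500]
BᵀPA = [-29.6250 5.7500; -7.8750 3.7500]
K = S⁻¹·BᵀPA = [-2.4877 0.4280; -2.1852 1.2469]
A−BK = [-0.5123 0.0720; -0.1975 -0.1811]
AᵀP(A−BK) = [17.6574 -4.1265; -4.1265 1.3632]
P' = Q + AᵀP(A−BK) = [28.9074 -3.3765; -3.3765 1.6132]
tr(P') = 30.5206


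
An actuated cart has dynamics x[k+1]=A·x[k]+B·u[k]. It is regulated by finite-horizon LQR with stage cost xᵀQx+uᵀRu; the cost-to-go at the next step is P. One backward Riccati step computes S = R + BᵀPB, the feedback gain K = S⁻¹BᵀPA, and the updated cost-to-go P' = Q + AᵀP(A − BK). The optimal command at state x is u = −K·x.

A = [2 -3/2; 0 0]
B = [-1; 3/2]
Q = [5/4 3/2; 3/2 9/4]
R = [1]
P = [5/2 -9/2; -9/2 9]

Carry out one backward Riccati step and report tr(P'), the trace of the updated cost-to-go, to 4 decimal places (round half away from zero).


4.7689

BᵀP = [-9.2500 18.0000]
S = R + BᵀPB = [1] + [36.2500] = [37.2500]
BᵀPA = [-18.5000 13.8750]
K = S⁻¹·BᵀPA = [-0.4966 0.3725]
A−BK = [1.5034 -1.1275; 0.7450 -0.5587]
AᵀP(A−BK) = [0.8121 -0.6091; -0.6091 0.4568]
P' = Q + AᵀP(A−BK) = [2.0621 0.8909; 0.8909 2.7068]
tr(P') = 4.7689


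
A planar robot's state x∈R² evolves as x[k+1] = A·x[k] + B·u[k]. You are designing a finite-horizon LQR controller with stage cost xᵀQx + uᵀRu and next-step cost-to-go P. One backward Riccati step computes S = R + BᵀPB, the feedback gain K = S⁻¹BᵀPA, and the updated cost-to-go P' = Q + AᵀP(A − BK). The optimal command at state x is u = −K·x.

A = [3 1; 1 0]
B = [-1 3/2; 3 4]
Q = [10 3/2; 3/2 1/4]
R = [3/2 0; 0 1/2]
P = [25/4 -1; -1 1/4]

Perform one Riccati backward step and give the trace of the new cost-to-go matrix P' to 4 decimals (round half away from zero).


BᵀP = [-9.2500 1.7500; 5.3750 -0.5000]
S = R + BᵀPB = [3/2 0; 0 1/2] + [14.5000 -6.8750; -6.8750 6.0625] = [16.0000 -6.8750; -6.8750 6.5625]
BᵀPA = [-26.0000 -9.2500; 15.6250 5.3750]
K = S⁻¹·BᵀPA = [-1.0947 -0.4114; 1.2341 0.3881]
A−BK = [0.0541 0.0065; -0.6522 -0.3183]
AᵀP(A−BK) = [2.7544 0.9905; 0.9905 0.3589]
P' = Q + AᵀP(A−BK) = [12.7544 2.4905; 2.4905 0.6089]
tr(P') = 13.3633

13.3633


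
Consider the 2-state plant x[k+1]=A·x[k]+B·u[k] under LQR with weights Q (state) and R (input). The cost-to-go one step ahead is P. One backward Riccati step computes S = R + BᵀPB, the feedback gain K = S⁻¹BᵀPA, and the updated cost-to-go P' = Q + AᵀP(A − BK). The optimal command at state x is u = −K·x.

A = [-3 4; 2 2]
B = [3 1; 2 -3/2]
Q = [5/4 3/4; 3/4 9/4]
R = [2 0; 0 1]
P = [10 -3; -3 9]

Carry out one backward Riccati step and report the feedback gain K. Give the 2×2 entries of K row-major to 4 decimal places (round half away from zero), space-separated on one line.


-0.3814 1.2041 -1.8011 0.3070

BᵀP = [24.0000 9.0000; 14.5000 -16.5000]
S = R + BᵀPB = [2 0; 0 1] + [90.0000 10.5000; 10.5000 39.2500] = [92.0000 10.5000; 10.5000 40.2500]
BᵀPA = [-54.0000 114.0000; -76.5000 25.0000]
K = S⁻¹·BᵀPA = [-0.3814 1.2041; -1.8011 0.3070]
A−BK = [-0.0547 0.0807; 0.0611 0.0523]
AᵀP(A−BK) = [3.6185 -1.4930; -1.4930 3.0584]
P' = Q + AᵀP(A−BK) = [4.8685 -0.7430; -0.7430 5.3084]
tr(P') = 10.1769


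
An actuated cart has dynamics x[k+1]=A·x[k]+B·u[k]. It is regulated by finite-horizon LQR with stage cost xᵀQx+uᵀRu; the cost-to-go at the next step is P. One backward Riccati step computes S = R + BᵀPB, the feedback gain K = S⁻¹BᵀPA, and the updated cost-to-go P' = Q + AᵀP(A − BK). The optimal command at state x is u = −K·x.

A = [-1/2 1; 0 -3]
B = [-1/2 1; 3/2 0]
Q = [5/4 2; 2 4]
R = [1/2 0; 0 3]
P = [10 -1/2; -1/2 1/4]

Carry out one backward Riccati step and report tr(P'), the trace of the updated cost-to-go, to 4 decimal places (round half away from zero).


7.0129

BᵀP = [-5.7500 0.6250; 10.0000 -0.5000]
S = R + BᵀPB = [1/2 0; 0 3] + [3.8125 -5.7500; -5.7500 10.0000] = [4.3125 -5.7500; -5.7500 13.0000]
BᵀPA = [2.8750 -7.6250; -5.0000 11.5000]
K = S⁻¹·BᵀPA = [0.3750 -1.4348; -0.2188 0.2500]
A−BK = [-0.0938 0.0326; -0.5625 -0.8478]
AᵀP(A−BK) = [0.3281 -0.3750; -0.3750 1.4348]
P' = Q + AᵀP(A−BK) = [1.5781 1.6250; 1.6250 5.4348]
tr(P') = 7.0129


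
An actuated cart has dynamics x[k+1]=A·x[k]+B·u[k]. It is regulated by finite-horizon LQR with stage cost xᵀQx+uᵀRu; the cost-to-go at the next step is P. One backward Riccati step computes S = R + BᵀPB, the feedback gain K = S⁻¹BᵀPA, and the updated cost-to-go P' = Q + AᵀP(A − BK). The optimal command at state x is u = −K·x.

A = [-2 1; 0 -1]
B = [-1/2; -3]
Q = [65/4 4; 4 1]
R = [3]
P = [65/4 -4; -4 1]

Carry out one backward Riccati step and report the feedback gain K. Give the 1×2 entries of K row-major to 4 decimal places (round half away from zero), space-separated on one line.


-1.9077 1.2000

BᵀP = [3.8750 -1.0000]
S = R + BᵀPB = [3] + [1.0625] = [4.0625]
BᵀPA = [-7.7500 4.8750]
K = S⁻¹·BᵀPA = [-1.9077 1.2000]
A−BK = [-2.9538 1.6000; -5.7231 2.6000]
AᵀP(A−BK) = [50.2154 -31.2000; -31.2000 19.4000]
P' = Q + AᵀP(A−BK) = [66.4654 -27.2000; -27.2000 20.4000]
tr(P') = 86.8654


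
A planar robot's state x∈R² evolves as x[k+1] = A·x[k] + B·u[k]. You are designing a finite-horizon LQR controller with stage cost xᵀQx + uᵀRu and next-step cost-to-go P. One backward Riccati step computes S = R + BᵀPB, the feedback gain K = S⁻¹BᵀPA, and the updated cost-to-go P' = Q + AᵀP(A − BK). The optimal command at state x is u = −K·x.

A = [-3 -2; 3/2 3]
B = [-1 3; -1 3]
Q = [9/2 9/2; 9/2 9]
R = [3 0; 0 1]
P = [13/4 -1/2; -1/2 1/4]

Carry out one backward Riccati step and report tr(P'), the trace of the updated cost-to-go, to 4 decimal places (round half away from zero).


BᵀP = [-2.7500 0.2500; 8.2500 -0.7500]
S = R + BᵀPB = [3 0; 0 1] + [2.5000 -7.5000; -7.5000 22.5000] = [5.5000 -7.5000; -7.5000 23.5000]
BᵀPA = [8.6250 6.2500; -25.8750 -18.7500]
K = S⁻¹·BᵀPA = [0.1182 0.0856; -1.0634 -0.7705]
A−BK = [0.3082 0.3973; 4.8082 5.3973]
AᵀP(A−BK) = [5.7791 5.9486; 5.9486 6.2671]
P' = Q + AᵀP(A−BK) = [10.2791 10.4486; 10.4486 15.2671]
tr(P') = 25.5462

25.5462


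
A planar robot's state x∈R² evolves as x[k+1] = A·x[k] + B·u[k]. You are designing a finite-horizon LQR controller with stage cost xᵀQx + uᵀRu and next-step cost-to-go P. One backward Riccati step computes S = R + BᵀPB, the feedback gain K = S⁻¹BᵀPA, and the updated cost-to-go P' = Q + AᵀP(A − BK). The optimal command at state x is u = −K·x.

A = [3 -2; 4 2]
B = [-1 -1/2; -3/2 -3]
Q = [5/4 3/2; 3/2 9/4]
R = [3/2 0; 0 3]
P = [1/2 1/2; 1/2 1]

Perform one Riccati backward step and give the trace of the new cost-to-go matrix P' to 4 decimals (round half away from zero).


BᵀP = [-1.2500 -2.0000; -1.7500 -3.2500]
S = R + BᵀPB = [3/2 0; 0 3] + [4.2500 6.6250; 6.6250 10.6250] = [5.7500 6.6250; 6.6250 13.6250]
BᵀPA = [-11.7500 -1.5000; -18.2500 -3.0000]
K = S⁻¹·BᵀPA = [-1.1374 -0.0163; -0.7864 -0.2122]
A−BK = [1.4694 -2.1224; -0.0653 1.3388]
AᵀP(A−BK) = [4.7837 -0.0653; -0.0653 1.3388]
P' = Q + AᵀP(A−BK) = [6.0337 1.4347; 1.4347 3.5888]
tr(P') = 9.6224

9.6224


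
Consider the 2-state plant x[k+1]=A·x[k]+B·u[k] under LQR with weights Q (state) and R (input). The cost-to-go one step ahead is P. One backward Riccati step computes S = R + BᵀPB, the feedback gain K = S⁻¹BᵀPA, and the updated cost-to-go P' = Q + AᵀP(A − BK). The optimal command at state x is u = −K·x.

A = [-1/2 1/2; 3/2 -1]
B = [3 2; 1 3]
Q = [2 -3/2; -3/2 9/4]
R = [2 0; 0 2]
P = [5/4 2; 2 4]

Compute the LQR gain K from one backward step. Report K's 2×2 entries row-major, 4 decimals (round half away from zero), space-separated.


-0.0305 0.0432 0.3137 -0.2021

BᵀP = [5.7500 10.0000; 8.5000 16.0000]
S = R + BᵀPB = [2 0; 0 2] + [27.2500 41.5000; 41.5000 65.0000] = [29.2500 41.5000; 41.5000 67.0000]
BᵀPA = [12.1250 -7.1250; 19.7500 -11.7500]
K = S⁻¹·BᵀPA = [-0.0305 0.0432; 0.3137 -0.2021]
A−BK = [-1.0358 0.7747; 0.5895 -0.4368]
AᵀP(A−BK) = [0.4874 -0.3442; -0.3442 0.2453]
P' = Q + AᵀP(A−BK) = [2.4874 -1.8442; -1.8442 2.4953]
tr(P') = 4.9826


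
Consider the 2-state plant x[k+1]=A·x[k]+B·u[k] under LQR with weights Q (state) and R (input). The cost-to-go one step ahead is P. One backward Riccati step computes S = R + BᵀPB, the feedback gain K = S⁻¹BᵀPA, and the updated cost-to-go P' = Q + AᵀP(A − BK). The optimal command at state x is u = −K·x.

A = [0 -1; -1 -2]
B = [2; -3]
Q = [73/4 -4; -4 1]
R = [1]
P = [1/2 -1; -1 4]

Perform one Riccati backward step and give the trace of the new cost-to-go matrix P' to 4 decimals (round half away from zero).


20.6127

BᵀP = [4.0000 -14.0000]
S = R + BᵀPB = [1] + [50.0000] = [51.0000]
BᵀPA = [14.0000 24.0000]
K = S⁻¹·BᵀPA = [0.2745 0.4706]
A−BK = [-0.5490 -1.9412; -0.1765 -0.5882]
AᵀP(A−BK) = [0.1569 0.4118; 0.4118 1.2059]
P' = Q + AᵀP(A−BK) = [18.4069 -3.5882; -3.5882 2.2059]
tr(P') = 20.6127


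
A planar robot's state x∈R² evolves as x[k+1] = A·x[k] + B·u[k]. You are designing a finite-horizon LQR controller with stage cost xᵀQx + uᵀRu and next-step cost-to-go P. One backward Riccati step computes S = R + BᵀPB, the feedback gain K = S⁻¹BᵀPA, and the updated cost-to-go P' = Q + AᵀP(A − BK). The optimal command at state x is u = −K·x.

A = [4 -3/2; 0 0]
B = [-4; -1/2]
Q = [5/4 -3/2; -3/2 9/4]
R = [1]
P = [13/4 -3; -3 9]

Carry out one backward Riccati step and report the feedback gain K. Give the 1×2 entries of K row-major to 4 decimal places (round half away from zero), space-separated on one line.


BᵀP = [-11.5000 7.5000]
S = R + BᵀPB = [1] + [42.2500] = [43.2500]
BᵀPA = [-46.0000 17.2500]
K = S⁻¹·BᵀPA = [-1.0636 0.3988]
A−BK = [-0.2543 0.0954; -0.5318 0.1994]
AᵀP(A−BK) = [3.0751 -1.1532; -1.1532 0.4324]
P' = Q + AᵀP(A−BK) = [4.3251 -2.6532; -2.6532 2.6824]
tr(P') = 7.0076

-1.0636 0.3988


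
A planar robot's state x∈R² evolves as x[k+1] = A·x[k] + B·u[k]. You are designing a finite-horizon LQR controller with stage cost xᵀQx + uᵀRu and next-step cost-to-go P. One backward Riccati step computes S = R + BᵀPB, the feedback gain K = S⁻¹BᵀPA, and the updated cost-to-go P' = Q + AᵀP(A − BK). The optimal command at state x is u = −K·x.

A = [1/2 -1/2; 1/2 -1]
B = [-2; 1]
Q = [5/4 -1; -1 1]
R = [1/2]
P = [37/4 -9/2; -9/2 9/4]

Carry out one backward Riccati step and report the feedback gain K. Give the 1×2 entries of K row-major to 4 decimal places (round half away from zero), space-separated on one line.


-0.1017 0.0043

BᵀP = [-23.0000 11.2500]
S = R + BᵀPB = [1/2] + [57.2500] = [57.7500]
BᵀPA = [-5.8750 0.2500]
K = S⁻¹·BᵀPA = [-0.1017 0.0043]
A−BK = [0.2965 -0.4913; 0.6017 -1.0043]
AᵀP(A−BK) = [0.0273 -0.0371; -0.0371 0.0614]
P' = Q + AᵀP(A−BK) = [1.2773 -1.0371; -1.0371 1.0614]
tr(P') = 2.3387


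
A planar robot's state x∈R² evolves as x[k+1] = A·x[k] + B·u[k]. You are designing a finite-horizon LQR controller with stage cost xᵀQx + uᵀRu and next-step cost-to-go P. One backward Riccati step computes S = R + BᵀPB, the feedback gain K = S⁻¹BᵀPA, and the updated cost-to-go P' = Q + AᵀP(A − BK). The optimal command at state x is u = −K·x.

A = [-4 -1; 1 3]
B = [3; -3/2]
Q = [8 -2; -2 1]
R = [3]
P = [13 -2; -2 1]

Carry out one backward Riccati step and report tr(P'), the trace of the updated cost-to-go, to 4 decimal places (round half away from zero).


BᵀP = [42.0000 -7.5000]
S = R + BᵀPB = [3] + [137.2500] = [140.2500]
BᵀPA = [-175.5000 -64.5000]
K = S⁻¹·BᵀPA = [-1.2513 -0.4599]
A−BK = [-0.2460 0.3797; -0.8770 2.3102]
AᵀP(A−BK) = [5.3904 0.2888; 0.2888 4.3369]
P' = Q + AᵀP(A−BK) = [13.3904 -1.7112; -1.7112 5.3369]
tr(P') = 18.7273

18.7273


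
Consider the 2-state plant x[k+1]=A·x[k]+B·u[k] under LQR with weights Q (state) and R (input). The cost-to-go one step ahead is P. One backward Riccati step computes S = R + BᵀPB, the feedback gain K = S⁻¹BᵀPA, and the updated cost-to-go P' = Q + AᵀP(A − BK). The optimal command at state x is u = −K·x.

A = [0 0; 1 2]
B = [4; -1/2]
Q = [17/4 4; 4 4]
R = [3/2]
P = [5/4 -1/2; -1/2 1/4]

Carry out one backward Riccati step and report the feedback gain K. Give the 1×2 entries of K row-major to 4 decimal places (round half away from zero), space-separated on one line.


-0.0902 -0.1804

BᵀP = [5.2500 -2.1250]
S = R + BᵀPB = [3/2] + [22.0625] = [23.5625]
BᵀPA = [-2.1250 -4.2500]
K = S⁻¹·BᵀPA = [-0.0902 -0.1804]
A−BK = [0.3607 0.7215; 0.9549 1.9098]
AᵀP(A−BK) = [0.0584 0.1167; 0.1167 0.2334]
P' = Q + AᵀP(A−BK) = [4.3084 4.1167; 4.1167 4.2334]
tr(P') = 8.5418


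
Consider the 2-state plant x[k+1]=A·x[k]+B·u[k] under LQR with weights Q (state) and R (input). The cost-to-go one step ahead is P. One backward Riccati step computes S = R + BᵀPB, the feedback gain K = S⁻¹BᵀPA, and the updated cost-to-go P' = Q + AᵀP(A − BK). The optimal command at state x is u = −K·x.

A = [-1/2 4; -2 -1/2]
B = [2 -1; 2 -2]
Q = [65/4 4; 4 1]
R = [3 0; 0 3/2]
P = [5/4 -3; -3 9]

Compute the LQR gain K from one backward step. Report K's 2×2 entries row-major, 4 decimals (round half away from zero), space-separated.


-0.2516 0.0719 0.8399 1.0458

BᵀP = [-3.5000 12.0000; 4.7500 -15.0000]
S = R + BᵀPB = [3 0; 0 3/2] + [17.0000 -20.5000; -20.5000 25.2500] = [20.0000 -20.5000; -20.5000 26.7500]
BᵀPA = [-22.2500 -20.0000; 27.6250 26.5000]
K = S⁻¹·BᵀPA = [-0.2516 0.0719; 0.8399 1.0458]
A−BK = [0.8431 4.9020; 0.1830 1.4477]
AᵀP(A−BK) = [1.5123 2.4608; 2.4608 7.9755]
P' = Q + AᵀP(A−BK) = [17.7623 6.4608; 6.4608 8.9755]
tr(P') = 26.7377


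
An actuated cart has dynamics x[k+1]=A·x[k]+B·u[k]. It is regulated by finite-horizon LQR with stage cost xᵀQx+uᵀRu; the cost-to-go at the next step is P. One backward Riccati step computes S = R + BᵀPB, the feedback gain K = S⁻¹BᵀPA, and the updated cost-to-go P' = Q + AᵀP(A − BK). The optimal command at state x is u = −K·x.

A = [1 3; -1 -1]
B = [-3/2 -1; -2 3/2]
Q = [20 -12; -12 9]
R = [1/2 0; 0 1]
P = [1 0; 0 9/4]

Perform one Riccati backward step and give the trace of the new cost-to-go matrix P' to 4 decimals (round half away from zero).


32.1655

BᵀP = [-1.5000 -4.5000; -1.0000 3.3750]
S = R + BᵀPB = [1/2 0; 0 1] + [11.2500 -5.2500; -5.2500 6.0625] = [11.7500 -5.2500; -5.2500 7.0625]
BᵀPA = [3.0000 0.0000; -4.3750 -6.3750]
K = S⁻¹·BᵀPA = [-0.0321 -0.6039; -0.6434 -1.3516]
A−BK = [0.3084 0.7426; -0.0992 -0.1804]
AᵀP(A−BK) = [0.5317 1.1486; 1.1486 2.6338]
P' = Q + AᵀP(A−BK) = [20.5317 -10.8514; -10.8514 11.6338]
tr(P') = 32.1655


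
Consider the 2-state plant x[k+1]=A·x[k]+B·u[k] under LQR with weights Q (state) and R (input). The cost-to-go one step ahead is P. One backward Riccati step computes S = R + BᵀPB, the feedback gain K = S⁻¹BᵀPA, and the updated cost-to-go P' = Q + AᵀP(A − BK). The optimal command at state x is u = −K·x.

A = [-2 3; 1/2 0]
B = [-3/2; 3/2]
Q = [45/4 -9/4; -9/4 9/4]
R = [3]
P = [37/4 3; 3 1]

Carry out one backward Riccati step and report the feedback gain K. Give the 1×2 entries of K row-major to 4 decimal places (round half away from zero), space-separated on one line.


1.3731 -2.2388

BᵀP = [-9.3750 -3.0000]
S = R + BᵀPB = [3] + [9.5625] = [12.5625]
BᵀPA = [17.2500 -28.1250]
K = S⁻¹·BᵀPA = [1.3731 -2.2388]
A−BK = [0.0597 -0.3582; -1.5597 3.3582]
AᵀP(A−BK) = [7.5634 -12.3806; -12.3806 20.2836]
P' = Q + AᵀP(A−BK) = [18.8134 -14.6306; -14.6306 22.5336]
tr(P') = 41.3470


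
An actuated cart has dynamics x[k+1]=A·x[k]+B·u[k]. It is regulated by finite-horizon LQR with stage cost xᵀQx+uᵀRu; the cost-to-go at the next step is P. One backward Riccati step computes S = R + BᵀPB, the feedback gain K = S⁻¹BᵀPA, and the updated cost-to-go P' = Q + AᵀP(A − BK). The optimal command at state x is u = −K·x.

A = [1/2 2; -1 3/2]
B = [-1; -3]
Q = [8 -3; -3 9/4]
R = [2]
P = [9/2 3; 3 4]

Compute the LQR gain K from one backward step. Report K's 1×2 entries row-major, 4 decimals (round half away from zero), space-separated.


0.1364 -0.8182

BᵀP = [-13.5000 -15.0000]
S = R + BᵀPB = [2] + [58.5000] = [60.5000]
BᵀPA = [8.2500 -49.5000]
K = S⁻¹·BᵀPA = [0.1364 -0.8182]
A−BK = [0.6364 1.1818; -0.5909 -0.9545]
AᵀP(A−BK) = [1.0000 1.5000; 1.5000 4.5000]
P' = Q + AᵀP(A−BK) = [9.0000 -1.5000; -1.5000 6.7500]
tr(P') = 15.7500


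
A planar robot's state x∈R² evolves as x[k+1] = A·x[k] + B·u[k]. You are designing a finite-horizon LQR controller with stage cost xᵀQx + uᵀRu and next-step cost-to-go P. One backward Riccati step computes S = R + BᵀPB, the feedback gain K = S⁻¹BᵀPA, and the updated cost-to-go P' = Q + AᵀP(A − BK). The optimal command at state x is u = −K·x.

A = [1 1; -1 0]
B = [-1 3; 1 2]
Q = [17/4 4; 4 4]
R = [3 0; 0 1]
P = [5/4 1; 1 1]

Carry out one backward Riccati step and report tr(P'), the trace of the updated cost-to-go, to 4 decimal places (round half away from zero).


BᵀP = [-0.2500 0.0000; 5.7500 5.0000]
S = R + BᵀPB = [3 0; 0 1] + [0.2500 -0.7500; -0.7500 27.2500] = [3.2500 -0.7500; -0.7500 28.2500]
BᵀPA = [-0.2500 -0.2500; 0.7500 5.7500]
K = S⁻¹·BᵀPA = [-0.0712 -0.0301; 0.0247 0.2027]
A−BK = [0.8548 0.3616; -0.9781 -0.3753]
AᵀP(A−BK) = [0.2137 0.0904; 0.0904 0.0767]
P' = Q + AᵀP(A−BK) = [4.4637 4.0904; 4.0904 4.0767]
tr(P') = 8.5404

8.5404


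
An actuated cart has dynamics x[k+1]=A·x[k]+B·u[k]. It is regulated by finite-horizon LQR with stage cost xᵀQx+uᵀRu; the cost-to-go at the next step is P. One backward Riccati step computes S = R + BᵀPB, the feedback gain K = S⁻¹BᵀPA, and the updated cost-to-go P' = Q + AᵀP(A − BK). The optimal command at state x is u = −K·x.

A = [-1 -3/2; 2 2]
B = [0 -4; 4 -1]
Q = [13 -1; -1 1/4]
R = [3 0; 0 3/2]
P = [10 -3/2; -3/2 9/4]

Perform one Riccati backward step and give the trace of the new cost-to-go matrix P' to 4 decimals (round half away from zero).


15.4065

BᵀP = [-6.0000 9.0000; -38.5000 3.7500]
S = R + BᵀPB = [3 0; 0 3/2] + [36.0000 15.0000; 15.0000 150.2500] = [39.0000 15.0000; 15.0000 151.7500]
BᵀPA = [24.0000 27.0000; 46.0000 65.2500]
K = S⁻¹·BᵀPA = [0.5185 0.5478; 0.2519 0.3758]
A−BK = [0.0075 0.0034; 0.1778 0.1848]
AᵀP(A−BK) = [0.9694 1.0653; 1.0653 1.1871]
P' = Q + AᵀP(A−BK) = [13.9694 0.0653; 0.0653 1.4371]
tr(P') = 15.4065


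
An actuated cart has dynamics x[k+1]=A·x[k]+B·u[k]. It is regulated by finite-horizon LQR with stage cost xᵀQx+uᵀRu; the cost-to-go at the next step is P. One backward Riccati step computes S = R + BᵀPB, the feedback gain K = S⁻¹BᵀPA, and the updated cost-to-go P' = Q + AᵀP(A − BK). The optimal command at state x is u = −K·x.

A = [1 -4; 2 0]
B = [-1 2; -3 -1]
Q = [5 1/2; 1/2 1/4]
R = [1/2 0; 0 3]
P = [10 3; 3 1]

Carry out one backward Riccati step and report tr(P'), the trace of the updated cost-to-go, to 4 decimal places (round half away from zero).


BᵀP = [-19.0000 -6.0000; 17.0000 5.0000]
S = R + BᵀPB = [1/2 0; 0 3] + [37.0000 -32.0000; -32.0000 29.0000] = [37.5000 -32.0000; -32.0000 32.0000]
BᵀPA = [-31.0000 76.0000; 27.0000 -68.0000]
K = S⁻¹·BᵀPA = [-0.7273 1.4545; 0.1165 -0.6705]
A−BK = [0.0398 -1.2045; -0.0653 3.6932]
AᵀP(A−BK) = [0.3097 -0.8068; -0.8068 3.8636]
P' = Q + AᵀP(A−BK) = [5.3097 -0.3068; -0.3068 4.1136]
tr(P') = 9.4233

9.4233


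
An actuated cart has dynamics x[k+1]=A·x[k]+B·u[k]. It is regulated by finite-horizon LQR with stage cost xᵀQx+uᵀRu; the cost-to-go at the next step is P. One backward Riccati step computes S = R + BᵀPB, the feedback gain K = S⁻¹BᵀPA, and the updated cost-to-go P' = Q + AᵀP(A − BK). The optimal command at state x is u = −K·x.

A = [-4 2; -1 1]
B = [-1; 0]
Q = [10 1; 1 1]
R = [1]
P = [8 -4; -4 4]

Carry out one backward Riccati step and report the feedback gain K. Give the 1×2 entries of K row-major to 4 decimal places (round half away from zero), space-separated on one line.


BᵀP = [-8.0000 4.0000]
S = R + BᵀPB = [1] + [8.0000] = [9.0000]
BᵀPA = [28.0000 -12.0000]
K = S⁻¹·BᵀPA = [3.1111 -1.3333]
A−BK = [-0.8889 0.6667; -1.0000 1.0000]
AᵀP(A−BK) = [12.8889 -6.6667; -6.6667 4.0000]
P' = Q + AᵀP(A−BK) = [22.8889 -5.6667; -5.6667 5.0000]
tr(P') = 27.8889

3.1111 -1.3333


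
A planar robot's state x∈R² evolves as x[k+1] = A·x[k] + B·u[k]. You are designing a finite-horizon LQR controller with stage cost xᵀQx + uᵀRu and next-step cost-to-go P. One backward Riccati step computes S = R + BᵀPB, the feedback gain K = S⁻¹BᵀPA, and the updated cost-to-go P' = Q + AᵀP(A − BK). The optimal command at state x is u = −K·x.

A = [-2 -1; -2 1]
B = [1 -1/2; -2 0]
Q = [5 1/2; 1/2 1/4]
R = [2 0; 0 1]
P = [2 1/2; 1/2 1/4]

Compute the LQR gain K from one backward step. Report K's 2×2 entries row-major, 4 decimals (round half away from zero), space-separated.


-0.4118 -0.2647 1.5294 0.4118

BᵀP = [1.0000 0.0000; -1.0000 -0.2500]
S = R + BᵀPB = [2 0; 0 1] + [1.0000 -0.5000; -0.5000 0.5000] = [3.0000 -0.5000; -0.5000 1.5000]
BᵀPA = [-2.0000 -1.0000; 2.5000 0.7500]
K = S⁻¹·BᵀPA = [-0.4118 -0.2647; 1.5294 0.4118]
A−BK = [-0.8235 -0.5294; -2.8235 0.4706]
AᵀP(A−BK) = [8.3529 1.9412; 1.9412 0.6765]
P' = Q + AᵀP(A−BK) = [13.3529 2.4412; 2.4412 0.9265]
tr(P') = 14.2794


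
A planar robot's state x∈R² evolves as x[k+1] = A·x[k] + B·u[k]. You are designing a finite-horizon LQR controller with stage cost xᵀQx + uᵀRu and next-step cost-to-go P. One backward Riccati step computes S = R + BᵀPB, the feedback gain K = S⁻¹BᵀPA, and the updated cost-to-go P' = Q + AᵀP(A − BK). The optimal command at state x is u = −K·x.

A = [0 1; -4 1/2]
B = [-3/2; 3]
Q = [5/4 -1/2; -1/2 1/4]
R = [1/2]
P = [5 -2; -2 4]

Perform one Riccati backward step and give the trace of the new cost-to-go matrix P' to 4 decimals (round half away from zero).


BᵀP = [-13.5000 15.0000]
S = R + BᵀPB = [1/2] + [65.2500] = [65.7500]
BᵀPA = [-60.0000 -6.0000]
K = S⁻¹·BᵀPA = [-0.9125 -0.0913]
A−BK = [-1.3688 0.8631; -1.2624 0.7738]
AᵀP(A−BK) = [9.2471 -5.4753; -5.4753 3.4525]
P' = Q + AᵀP(A−BK) = [10.4971 -5.9753; -5.9753 3.7025]
tr(P') = 14.1996

14.1996


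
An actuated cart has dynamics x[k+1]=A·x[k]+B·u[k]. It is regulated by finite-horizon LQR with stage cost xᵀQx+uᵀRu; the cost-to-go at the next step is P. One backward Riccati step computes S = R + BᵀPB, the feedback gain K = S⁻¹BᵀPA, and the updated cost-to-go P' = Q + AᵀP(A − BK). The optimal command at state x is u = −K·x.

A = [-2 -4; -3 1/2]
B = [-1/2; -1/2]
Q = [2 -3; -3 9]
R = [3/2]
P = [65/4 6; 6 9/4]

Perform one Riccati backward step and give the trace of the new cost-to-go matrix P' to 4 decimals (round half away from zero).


76.0638

BᵀP = [-11.1250 -4.1250]
S = R + BᵀPB = [3/2] + [7.6250] = [9.1250]
BᵀPA = [34.6250 42.4375]
K = S⁻¹·BᵀPA = [3.7945 4.6507]
A−BK = [-0.1027 -1.6747; -1.1027 2.8253]
AᵀP(A−BK) = [25.8647 31.5950; 31.5950 39.1991]
P' = Q + AᵀP(A−BK) = [27.8647 28.5950; 28.5950 48.1991]
tr(P') = 76.0638


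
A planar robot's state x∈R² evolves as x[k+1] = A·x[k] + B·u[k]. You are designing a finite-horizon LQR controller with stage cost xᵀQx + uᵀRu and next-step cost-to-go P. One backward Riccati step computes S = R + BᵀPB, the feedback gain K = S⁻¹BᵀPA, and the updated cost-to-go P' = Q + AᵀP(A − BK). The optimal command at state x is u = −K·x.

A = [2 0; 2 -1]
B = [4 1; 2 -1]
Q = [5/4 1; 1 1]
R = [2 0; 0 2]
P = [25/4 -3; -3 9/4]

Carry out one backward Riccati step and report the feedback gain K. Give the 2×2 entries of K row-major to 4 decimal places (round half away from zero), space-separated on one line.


0.4967 -0.0456 -0.3128 0.3914

BᵀP = [19.0000 -7.5000; 9.2500 -5.2500]
S = R + BᵀPB = [2 0; 0 2] + [61.0000 26.5000; 26.5000 14.5000] = [63.0000 26.5000; 26.5000 16.5000]
BᵀPA = [23.0000 7.5000; 8.0000 5.2500]
K = S⁻¹·BᵀPA = [0.4967 -0.0456; -0.3128 0.3914]
A−BK = [0.3262 -0.2090; 0.6938 -0.5174]
AᵀP(A−BK) = [1.0793 -0.5827; -0.5827 0.5371]
P' = Q + AᵀP(A−BK) = [2.3293 0.4173; 0.4173 1.5371]
tr(P') = 3.8664


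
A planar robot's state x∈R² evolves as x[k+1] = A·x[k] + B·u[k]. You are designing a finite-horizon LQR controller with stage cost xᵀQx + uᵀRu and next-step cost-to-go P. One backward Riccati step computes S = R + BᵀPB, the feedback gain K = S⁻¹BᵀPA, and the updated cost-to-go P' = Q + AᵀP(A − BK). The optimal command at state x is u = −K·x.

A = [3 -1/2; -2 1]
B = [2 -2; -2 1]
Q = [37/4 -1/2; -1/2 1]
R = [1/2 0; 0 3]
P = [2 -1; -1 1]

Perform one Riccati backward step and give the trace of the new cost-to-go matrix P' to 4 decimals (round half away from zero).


BᵀP = [6.0000 -4.0000; -5.0000 3.0000]
S = R + BᵀPB = [1/2 0; 0 3] + [20.0000 -16.0000; -16.0000 13.0000] = [20.5000 -16.0000; -16.0000 16.0000]
BᵀPA = [26.0000 -7.0000; -21.0000 5.5000]
K = S⁻¹·BᵀPA = [1.1111 -0.3333; -0.2014 0.0104]
A−BK = [0.3750 0.1875; 0.4236 0.3229]
AᵀP(A−BK) = [0.8819 -0.1146; -0.1146 0.1094]
P' = Q + AᵀP(A−BK) = [10.1319 -0.6146; -0.6146 1.1094]
tr(P') = 11.2413

11.2413


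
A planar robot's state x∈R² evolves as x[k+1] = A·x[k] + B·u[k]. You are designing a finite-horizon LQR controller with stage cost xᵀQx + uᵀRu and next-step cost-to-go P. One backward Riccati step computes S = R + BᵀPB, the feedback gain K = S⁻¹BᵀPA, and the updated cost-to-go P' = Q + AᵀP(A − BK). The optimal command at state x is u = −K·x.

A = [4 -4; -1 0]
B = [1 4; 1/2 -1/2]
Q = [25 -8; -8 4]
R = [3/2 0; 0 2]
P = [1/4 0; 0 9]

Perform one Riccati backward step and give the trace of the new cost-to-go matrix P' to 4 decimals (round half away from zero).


BᵀP = [0.2500 4.5000; 1.0000 -4.5000]
S = R + BᵀPB = [3/2 0; 0 2] + [2.5000 -1.2500; -1.2500 6.2500] = [4.0000 -1.2500; -1.2500 8.2500]
BᵀPA = [-3.5000 -1.0000; 8.5000 -4.0000]
K = S⁻¹·BᵀPA = [-0.5805 -0.4215; 0.9423 -0.5487]
A−BK = [0.8111 -1.3837; -0.2386 -0.0636]
AᵀP(A−BK) = [2.9583 -0.8111; -0.8111 1.3837]
P' = Q + AᵀP(A−BK) = [27.9583 -8.8111; -8.8111 5.3837]
tr(P') = 33.3419

33.3419


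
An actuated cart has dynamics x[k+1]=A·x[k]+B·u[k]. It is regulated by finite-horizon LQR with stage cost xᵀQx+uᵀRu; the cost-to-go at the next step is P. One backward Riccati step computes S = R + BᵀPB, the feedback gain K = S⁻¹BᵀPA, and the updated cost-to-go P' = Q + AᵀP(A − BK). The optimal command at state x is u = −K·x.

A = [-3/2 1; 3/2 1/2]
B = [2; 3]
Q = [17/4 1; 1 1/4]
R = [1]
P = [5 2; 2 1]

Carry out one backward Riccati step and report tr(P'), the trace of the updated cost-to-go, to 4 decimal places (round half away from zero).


5.8333

BᵀP = [16.0000 7.0000]
S = R + BᵀPB = [1] + [53.0000] = [54.0000]
BᵀPA = [-13.5000 19.5000]
K = S⁻¹·BᵀPA = [-0.2500 0.3611]
A−BK = [-1.0000 0.2778; 2.2500 -0.5833]
AᵀP(A−BK) = [1.1250 -0.3750; -0.3750 0.2083]
P' = Q + AᵀP(A−BK) = [5.3750 0.6250; 0.6250 0.4583]
tr(P') = 5.8333


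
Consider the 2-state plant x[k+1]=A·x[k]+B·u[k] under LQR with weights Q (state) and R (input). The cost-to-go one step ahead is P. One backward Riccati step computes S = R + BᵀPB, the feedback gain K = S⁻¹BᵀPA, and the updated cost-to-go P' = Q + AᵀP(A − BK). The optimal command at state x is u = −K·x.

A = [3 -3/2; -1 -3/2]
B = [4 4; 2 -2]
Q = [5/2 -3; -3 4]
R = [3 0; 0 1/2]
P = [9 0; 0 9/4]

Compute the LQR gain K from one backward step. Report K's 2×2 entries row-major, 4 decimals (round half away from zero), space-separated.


0.1223 -0.5150 0.6253 0.1451

BᵀP = [36.0000 4.5000; 36.0000 -4.5000]
S = R + BᵀPB = [3 0; 0 1/2] + [153.0000 135.0000; 135.0000 153.0000] = [156.0000 135.0000; 135.0000 153.5000]
BᵀPA = [103.5000 -60.7500; 112.5000 -47.2500]
K = S⁻¹·BᵀPA = [0.1223 -0.5150; 0.6253 0.1451]
A−BK = [0.0094 -0.0205; 0.0060 -0.1797]
AᵀP(A−BK) = [0.2413 -0.1478; -0.1478 0.8827]
P' = Q + AᵀP(A−BK) = [2.7413 -3.1478; -3.1478 4.8827]
tr(P') = 7.6240


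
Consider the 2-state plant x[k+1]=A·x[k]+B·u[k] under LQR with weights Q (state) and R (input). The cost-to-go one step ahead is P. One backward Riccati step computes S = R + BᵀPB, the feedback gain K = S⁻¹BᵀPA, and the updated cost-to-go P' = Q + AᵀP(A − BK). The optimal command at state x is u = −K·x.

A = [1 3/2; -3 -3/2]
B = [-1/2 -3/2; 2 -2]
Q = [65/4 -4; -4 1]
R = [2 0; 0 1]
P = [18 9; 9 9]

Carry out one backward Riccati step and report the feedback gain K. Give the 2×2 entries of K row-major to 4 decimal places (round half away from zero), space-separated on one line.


-1.3516 -1.0798 -0.0398 -0.4866

BᵀP = [9.0000 13.5000; -45.0000 -31.5000]
S = R + BᵀPB = [2 0; 0 1] + [22.5000 -40.5000; -40.5000 130.5000] = [24.5000 -40.5000; -40.5000 131.5000]
BᵀPA = [-31.5000 -6.7500; 49.5000 -20.2500]
K = S⁻¹·BᵀPA = [-1.3516 -1.0798; -0.0398 -0.4866]
A−BK = [0.2645 0.2302; -0.3765 -0.3135]
AᵀP(A−BK) = [4.3976 3.5703; 3.5703 3.1082]
P' = Q + AᵀP(A−BK) = [20.6476 -0.4297; -0.4297 4.1082]
tr(P') = 24.7558


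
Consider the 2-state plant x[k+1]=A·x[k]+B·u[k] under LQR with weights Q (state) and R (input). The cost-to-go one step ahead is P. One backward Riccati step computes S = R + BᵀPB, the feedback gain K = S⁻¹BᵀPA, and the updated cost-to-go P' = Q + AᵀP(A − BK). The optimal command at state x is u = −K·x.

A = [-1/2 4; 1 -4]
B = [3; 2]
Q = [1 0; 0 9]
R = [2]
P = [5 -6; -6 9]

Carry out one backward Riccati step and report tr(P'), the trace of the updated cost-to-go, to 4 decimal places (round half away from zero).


BᵀP = [3.0000 0.0000]
S = R + BᵀPB = [2] + [9.0000] = [11.0000]
BᵀPA = [-1.5000 12.0000]
K = S⁻¹·BᵀPA = [-0.1364 1.0909]
A−BK = [-0.0909 0.7273; 1.2727 -6.1818]
AᵀP(A−BK) = [16.0455 -80.3636; -80.3636 402.9091]
P' = Q + AᵀP(A−BK) = [17.0455 -80.3636; -80.3636 411.9091]
tr(P') = 428.9545

428.9545


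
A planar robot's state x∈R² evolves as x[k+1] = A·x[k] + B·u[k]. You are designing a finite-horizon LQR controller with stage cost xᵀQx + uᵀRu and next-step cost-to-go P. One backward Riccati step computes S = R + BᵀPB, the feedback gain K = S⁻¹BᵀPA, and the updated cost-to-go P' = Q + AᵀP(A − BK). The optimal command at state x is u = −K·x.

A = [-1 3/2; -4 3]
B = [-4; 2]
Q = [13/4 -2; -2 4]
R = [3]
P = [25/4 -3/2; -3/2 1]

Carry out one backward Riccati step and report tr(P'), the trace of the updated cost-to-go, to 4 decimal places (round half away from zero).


24.4671

BᵀP = [-28.0000 8.0000]
S = R + BᵀPB = [3] + [128.0000] = [131.0000]
BᵀPA = [-4.0000 -18.0000]
K = S⁻¹·BᵀPA = [-0.0305 -0.1374]
A−BK = [-1.1221 0.9504; -3.9389 3.2748]
AᵀP(A−BK) = [10.1279 -8.4246; -8.4246 7.0892]
P' = Q + AᵀP(A−BK) = [13.3779 -10.4246; -10.4246 11.0892]
tr(P') = 24.4671
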